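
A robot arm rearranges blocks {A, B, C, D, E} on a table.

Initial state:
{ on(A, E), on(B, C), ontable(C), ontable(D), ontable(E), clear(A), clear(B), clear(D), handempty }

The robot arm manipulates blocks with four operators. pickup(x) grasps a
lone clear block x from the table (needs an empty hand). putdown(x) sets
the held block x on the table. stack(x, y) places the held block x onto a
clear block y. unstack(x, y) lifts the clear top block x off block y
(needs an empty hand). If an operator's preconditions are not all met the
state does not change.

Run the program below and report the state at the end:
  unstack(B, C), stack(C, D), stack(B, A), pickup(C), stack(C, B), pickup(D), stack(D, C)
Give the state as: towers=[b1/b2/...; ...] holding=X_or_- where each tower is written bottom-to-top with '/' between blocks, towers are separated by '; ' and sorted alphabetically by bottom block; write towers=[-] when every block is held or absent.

towers=[E/A/B/C/D] holding=-

step 1 (unstack(B, C)): towers=[C; D; E/A] holding=B
step 2 (stack(C, D)) [no-op]: towers=[C; D; E/A] holding=B
step 3 (stack(B, A)): towers=[C; D; E/A/B] holding=-
step 4 (pickup(C)): towers=[D; E/A/B] holding=C
step 5 (stack(C, B)): towers=[D; E/A/B/C] holding=-
step 6 (pickup(D)): towers=[E/A/B/C] holding=D
step 7 (stack(D, C)): towers=[E/A/B/C/D] holding=-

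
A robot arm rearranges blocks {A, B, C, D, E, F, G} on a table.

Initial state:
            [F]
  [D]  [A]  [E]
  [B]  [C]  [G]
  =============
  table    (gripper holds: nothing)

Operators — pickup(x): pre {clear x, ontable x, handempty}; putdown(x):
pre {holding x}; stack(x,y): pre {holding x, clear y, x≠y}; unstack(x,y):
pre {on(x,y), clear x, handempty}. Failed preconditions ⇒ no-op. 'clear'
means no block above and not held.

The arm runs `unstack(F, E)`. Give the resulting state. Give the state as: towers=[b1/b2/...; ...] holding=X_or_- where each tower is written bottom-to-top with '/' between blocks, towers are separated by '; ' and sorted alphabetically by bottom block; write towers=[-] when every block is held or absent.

before: towers=[B/D; C/A; G/E/F] holding=-
pre[unstack(F, E)]: on(F,E) ok, clear(F) ok, handempty ok
all met → apply unstack(F, E)
after:  towers=[B/D; C/A; G/E] holding=F

towers=[B/D; C/A; G/E] holding=F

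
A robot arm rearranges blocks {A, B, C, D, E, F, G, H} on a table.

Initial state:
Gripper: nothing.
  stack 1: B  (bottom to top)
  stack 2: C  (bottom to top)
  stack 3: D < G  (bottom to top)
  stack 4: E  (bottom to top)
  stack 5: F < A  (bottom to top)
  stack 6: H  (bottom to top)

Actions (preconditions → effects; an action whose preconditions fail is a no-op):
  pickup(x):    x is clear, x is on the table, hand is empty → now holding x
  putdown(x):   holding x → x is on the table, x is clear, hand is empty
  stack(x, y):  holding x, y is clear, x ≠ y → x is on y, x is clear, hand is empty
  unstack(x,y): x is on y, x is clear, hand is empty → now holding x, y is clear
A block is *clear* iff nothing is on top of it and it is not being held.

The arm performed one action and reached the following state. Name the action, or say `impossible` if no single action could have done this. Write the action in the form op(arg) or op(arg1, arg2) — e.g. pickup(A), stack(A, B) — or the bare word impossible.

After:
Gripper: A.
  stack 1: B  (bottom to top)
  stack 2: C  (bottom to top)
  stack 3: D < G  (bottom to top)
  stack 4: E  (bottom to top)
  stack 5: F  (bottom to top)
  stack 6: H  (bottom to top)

target: towers=[B; C; D/G; E; F; H] holding=A
     unstack(G, D) → towers=[B; C; D; E; F/A; H] holding=G
     unstack(A, F) → towers=[B; C; D/G; E; F; H] holding=A  ← match
         pickup(E) → towers=[B; C; D/G; F/A; H] holding=E
         pickup(H) → towers=[B; C; D/G; E; F/A] holding=H
         pickup(B) → towers=[C; D/G; E; F/A; H] holding=B
         pickup(C) → towers=[B; D/G; E; F/A; H] holding=C

unstack(A, F)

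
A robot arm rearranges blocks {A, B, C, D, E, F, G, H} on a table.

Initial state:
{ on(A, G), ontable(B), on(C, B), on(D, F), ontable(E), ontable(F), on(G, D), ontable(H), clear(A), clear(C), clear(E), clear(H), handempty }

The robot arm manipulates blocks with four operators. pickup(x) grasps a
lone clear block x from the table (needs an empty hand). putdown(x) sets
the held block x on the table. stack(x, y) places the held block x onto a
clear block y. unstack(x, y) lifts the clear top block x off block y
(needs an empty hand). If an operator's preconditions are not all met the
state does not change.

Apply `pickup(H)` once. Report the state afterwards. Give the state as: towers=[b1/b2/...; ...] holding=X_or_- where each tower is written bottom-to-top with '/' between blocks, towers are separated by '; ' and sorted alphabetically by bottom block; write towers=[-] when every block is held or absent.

before: towers=[B/C; E; F/D/G/A; H] holding=-
pre[pickup(H)]: clear(H) ok, ontable(H) ok, handempty ok
all met → apply pickup(H)
after:  towers=[B/C; E; F/D/G/A] holding=H

towers=[B/C; E; F/D/G/A] holding=H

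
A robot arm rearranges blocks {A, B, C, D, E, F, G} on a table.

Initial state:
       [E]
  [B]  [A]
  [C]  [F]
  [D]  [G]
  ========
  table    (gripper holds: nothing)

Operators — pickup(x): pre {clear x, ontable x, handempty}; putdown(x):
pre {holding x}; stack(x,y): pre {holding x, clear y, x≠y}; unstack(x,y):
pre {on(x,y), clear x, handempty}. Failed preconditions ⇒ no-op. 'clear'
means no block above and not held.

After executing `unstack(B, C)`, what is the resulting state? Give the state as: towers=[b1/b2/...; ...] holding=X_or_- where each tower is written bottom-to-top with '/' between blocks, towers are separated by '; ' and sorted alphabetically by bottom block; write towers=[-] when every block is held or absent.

before: towers=[D/C/B; G/F/A/E] holding=-
pre[unstack(B, C)]: on(B,C) ✓, clear(B) ✓, handempty ✓
all met → apply unstack(B, C)
after:  towers=[D/C; G/F/A/E] holding=B

towers=[D/C; G/F/A/E] holding=B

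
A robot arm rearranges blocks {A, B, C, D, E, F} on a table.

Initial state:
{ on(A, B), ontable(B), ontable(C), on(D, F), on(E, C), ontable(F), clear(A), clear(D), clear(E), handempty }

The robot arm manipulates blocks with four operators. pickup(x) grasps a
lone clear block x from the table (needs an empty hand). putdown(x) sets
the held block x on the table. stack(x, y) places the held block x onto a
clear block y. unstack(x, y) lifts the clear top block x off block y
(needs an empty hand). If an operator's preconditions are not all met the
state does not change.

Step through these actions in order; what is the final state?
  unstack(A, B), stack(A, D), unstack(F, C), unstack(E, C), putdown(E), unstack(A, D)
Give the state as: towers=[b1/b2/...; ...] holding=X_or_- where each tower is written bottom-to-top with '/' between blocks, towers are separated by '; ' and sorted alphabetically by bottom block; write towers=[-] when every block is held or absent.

step 1 (unstack(A, B)): towers=[B; C/E; F/D] holding=A
step 2 (stack(A, D)): towers=[B; C/E; F/D/A] holding=-
step 3 (unstack(F, C)) [no-op]: towers=[B; C/E; F/D/A] holding=-
step 4 (unstack(E, C)): towers=[B; C; F/D/A] holding=E
step 5 (putdown(E)): towers=[B; C; E; F/D/A] holding=-
step 6 (unstack(A, D)): towers=[B; C; E; F/D] holding=A

towers=[B; C; E; F/D] holding=A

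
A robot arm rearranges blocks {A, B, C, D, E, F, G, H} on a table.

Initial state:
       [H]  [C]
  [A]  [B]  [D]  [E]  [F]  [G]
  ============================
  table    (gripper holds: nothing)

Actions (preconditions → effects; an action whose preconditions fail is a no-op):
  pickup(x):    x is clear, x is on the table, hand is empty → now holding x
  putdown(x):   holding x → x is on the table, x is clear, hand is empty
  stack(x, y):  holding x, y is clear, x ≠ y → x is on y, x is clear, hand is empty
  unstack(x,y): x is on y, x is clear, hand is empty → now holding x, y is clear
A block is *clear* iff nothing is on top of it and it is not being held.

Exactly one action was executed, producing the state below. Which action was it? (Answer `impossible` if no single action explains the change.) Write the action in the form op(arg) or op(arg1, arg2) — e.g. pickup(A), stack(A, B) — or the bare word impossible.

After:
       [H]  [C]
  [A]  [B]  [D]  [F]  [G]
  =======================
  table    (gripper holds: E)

pickup(E)

target: towers=[A; B/H; D/C; F; G] holding=E
         pickup(G) → towers=[A; B/H; D/C; E; F] holding=G
         pickup(A) → towers=[B/H; D/C; E; F; G] holding=A
         pickup(E) → towers=[A; B/H; D/C; F; G] holding=E  ← match
     unstack(H, B) → towers=[A; B; D/C; E; F; G] holding=H
         pickup(F) → towers=[A; B/H; D/C; E; G] holding=F
     unstack(C, D) → towers=[A; B/H; D; E; F; G] holding=C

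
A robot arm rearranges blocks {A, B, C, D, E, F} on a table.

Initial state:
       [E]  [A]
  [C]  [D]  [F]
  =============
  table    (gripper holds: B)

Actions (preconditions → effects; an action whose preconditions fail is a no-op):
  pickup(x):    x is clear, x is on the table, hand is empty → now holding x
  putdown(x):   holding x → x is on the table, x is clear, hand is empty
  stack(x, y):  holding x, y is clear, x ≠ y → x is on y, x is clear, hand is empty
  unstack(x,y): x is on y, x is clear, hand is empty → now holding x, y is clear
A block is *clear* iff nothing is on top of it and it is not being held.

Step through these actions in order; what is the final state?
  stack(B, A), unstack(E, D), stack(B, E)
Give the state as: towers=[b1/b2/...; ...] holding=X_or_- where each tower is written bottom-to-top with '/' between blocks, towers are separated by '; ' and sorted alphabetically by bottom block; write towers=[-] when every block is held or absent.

towers=[C; D; F/A/B] holding=E

step 1 (stack(B, A)): towers=[C; D/E; F/A/B] holding=-
step 2 (unstack(E, D)): towers=[C; D; F/A/B] holding=E
step 3 (stack(B, E)) [no-op]: towers=[C; D; F/A/B] holding=E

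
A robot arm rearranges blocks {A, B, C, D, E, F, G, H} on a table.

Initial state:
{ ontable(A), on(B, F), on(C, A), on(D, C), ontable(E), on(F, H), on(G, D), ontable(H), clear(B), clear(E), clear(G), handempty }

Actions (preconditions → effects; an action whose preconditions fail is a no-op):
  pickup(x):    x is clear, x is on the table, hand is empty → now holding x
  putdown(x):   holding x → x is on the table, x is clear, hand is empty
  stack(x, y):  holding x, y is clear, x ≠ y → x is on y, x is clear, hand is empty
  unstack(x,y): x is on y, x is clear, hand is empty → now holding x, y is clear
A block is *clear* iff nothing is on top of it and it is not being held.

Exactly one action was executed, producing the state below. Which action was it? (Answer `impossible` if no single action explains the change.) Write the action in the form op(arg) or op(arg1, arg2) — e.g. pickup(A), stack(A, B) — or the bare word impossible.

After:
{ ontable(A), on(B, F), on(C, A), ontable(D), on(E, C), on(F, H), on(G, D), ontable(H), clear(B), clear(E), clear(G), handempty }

impossible

target: towers=[A/C/E; D/G; H/F/B] holding=-
     unstack(G, D) → towers=[A/C/D; E; H/F/B] holding=G
         pickup(E) → towers=[A/C/D/G; H/F/B] holding=E
     unstack(B, F) → towers=[A/C/D/G; E; H/F] holding=B
none of the 3 applicable actions match → impossible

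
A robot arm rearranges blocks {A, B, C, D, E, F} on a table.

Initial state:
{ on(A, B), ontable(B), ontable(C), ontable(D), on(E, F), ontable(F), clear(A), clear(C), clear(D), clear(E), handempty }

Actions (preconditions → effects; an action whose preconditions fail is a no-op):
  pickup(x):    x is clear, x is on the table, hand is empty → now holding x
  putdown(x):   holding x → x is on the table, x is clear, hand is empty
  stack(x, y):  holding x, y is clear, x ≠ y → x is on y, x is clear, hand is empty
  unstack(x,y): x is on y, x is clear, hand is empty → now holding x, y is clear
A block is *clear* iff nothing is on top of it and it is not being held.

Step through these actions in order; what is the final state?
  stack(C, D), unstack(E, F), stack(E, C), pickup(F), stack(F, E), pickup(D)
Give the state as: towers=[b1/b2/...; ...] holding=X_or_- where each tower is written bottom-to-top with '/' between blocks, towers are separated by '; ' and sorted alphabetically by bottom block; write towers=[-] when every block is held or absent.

step 1 (stack(C, D)) [no-op]: towers=[B/A; C; D; F/E] holding=-
step 2 (unstack(E, F)): towers=[B/A; C; D; F] holding=E
step 3 (stack(E, C)): towers=[B/A; C/E; D; F] holding=-
step 4 (pickup(F)): towers=[B/A; C/E; D] holding=F
step 5 (stack(F, E)): towers=[B/A; C/E/F; D] holding=-
step 6 (pickup(D)): towers=[B/A; C/E/F] holding=D

towers=[B/A; C/E/F] holding=D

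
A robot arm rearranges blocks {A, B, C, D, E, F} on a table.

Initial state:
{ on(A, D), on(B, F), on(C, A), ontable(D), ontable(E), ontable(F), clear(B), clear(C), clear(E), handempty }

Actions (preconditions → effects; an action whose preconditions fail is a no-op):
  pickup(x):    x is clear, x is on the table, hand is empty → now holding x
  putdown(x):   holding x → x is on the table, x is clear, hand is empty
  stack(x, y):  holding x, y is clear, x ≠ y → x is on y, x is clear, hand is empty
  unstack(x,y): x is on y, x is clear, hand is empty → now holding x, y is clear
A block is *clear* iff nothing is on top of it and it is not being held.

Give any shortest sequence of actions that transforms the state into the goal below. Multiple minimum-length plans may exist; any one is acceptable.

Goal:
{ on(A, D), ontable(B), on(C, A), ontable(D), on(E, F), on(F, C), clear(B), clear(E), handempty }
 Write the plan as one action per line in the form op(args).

step 1 (unstack(B, F)): towers=[D/A/C; E; F] holding=B
step 2 (putdown(B)): towers=[B; D/A/C; E; F] holding=-
step 3 (pickup(F)): towers=[B; D/A/C; E] holding=F
step 4 (stack(F, C)): towers=[B; D/A/C/F; E] holding=-
step 5 (pickup(E)): towers=[B; D/A/C/F] holding=E
step 6 (stack(E, F)): towers=[B; D/A/C/F/E] holding=-
goal check: towers=[B; D/A/C/F/E] holding=- — reached (length 6, optimal by BFS)

unstack(B, F)
putdown(B)
pickup(F)
stack(F, C)
pickup(E)
stack(E, F)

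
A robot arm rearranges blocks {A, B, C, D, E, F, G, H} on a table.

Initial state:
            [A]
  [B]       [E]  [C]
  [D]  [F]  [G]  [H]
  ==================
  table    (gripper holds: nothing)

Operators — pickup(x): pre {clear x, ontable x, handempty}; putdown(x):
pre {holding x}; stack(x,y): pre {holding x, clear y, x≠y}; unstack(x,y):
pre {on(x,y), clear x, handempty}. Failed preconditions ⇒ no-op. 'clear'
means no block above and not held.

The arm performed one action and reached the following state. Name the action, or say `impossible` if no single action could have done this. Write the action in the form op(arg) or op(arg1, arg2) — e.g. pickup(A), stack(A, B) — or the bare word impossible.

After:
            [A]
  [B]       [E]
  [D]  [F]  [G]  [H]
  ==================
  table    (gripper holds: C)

unstack(C, H)

target: towers=[D/B; F; G/E/A; H] holding=C
     unstack(A, E) → towers=[D/B; F; G/E; H/C] holding=A
     unstack(B, D) → towers=[D; F; G/E/A; H/C] holding=B
         pickup(F) → towers=[D/B; G/E/A; H/C] holding=F
     unstack(C, H) → towers=[D/B; F; G/E/A; H] holding=C  ← match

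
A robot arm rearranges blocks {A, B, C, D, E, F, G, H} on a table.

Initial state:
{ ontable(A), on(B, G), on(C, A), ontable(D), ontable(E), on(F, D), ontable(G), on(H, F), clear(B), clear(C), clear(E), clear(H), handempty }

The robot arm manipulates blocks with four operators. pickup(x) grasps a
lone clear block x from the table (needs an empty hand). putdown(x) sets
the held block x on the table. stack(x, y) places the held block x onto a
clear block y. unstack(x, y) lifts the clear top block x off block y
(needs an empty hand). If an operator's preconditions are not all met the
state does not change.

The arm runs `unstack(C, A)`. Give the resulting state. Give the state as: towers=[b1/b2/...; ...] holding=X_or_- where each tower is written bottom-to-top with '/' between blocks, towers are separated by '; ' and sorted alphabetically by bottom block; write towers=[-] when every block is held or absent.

towers=[A; D/F/H; E; G/B] holding=C

before: towers=[A/C; D/F/H; E; G/B] holding=-
pre[unstack(C, A)]: on(C,A) ok, clear(C) ok, handempty ok
all met → apply unstack(C, A)
after:  towers=[A; D/F/H; E; G/B] holding=C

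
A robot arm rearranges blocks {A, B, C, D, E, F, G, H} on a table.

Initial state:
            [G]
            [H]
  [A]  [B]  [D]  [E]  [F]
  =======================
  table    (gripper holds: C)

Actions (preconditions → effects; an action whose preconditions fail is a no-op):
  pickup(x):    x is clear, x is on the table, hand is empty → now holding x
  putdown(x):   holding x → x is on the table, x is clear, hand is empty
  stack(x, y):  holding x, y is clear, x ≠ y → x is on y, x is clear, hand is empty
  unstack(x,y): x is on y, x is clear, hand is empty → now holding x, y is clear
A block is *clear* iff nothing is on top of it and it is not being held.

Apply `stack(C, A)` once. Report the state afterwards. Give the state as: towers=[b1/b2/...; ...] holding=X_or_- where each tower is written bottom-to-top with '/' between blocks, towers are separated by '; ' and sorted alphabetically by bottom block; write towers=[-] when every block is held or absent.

towers=[A/C; B; D/H/G; E; F] holding=-

before: towers=[A; B; D/H/G; E; F] holding=C
pre[stack(C, A)]: holding(C) yes, clear(A) yes, C≠A yes
all met → apply stack(C, A)
after:  towers=[A/C; B; D/H/G; E; F] holding=-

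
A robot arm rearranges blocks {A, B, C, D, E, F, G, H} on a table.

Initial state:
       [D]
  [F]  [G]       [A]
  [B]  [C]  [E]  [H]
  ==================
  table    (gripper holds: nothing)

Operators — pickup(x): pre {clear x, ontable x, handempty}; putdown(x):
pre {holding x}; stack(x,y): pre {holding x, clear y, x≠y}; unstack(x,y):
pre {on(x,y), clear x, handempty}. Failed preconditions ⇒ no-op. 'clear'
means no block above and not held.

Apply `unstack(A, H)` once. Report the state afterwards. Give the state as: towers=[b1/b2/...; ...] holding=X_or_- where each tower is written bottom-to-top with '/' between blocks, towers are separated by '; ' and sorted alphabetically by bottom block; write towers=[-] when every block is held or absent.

towers=[B/F; C/G/D; E; H] holding=A

before: towers=[B/F; C/G/D; E; H/A] holding=-
pre[unstack(A, H)]: on(A,H) ok, clear(A) ok, handempty ok
all met → apply unstack(A, H)
after:  towers=[B/F; C/G/D; E; H] holding=A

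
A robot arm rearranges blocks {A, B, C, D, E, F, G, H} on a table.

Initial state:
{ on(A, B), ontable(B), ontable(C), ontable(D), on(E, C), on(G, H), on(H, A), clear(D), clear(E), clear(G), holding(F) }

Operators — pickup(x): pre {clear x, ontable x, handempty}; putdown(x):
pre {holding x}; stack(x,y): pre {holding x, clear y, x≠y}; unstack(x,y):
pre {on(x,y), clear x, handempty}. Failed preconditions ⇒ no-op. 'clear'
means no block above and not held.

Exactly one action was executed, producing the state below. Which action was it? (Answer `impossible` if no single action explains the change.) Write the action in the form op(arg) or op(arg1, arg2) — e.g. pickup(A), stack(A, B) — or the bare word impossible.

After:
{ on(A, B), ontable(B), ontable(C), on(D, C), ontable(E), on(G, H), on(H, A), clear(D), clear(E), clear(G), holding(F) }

target: towers=[B/A/H/G; C/D; E] holding=F
        putdown(F) → towers=[B/A/H/G; C/E; D; F] holding=-
       stack(F, G) → towers=[B/A/H/G/F; C/E; D] holding=-
       stack(F, E) → towers=[B/A/H/G; C/E/F; D] holding=-
       stack(F, D) → towers=[B/A/H/G; C/E; D/F] holding=-
none of the 4 applicable actions match → impossible

impossible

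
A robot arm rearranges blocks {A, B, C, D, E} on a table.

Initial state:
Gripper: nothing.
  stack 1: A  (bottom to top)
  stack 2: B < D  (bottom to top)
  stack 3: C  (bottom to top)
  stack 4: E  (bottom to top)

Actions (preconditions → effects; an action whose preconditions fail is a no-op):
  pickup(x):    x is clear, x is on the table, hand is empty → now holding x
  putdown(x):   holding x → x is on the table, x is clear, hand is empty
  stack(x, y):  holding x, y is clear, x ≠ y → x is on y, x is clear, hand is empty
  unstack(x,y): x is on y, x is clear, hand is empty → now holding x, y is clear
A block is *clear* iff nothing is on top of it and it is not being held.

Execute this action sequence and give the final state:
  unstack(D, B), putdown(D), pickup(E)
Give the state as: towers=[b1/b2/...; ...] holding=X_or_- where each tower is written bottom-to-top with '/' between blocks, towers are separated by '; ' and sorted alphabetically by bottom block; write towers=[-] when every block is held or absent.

towers=[A; B; C; D] holding=E

step 1 (unstack(D, B)): towers=[A; B; C; E] holding=D
step 2 (putdown(D)): towers=[A; B; C; D; E] holding=-
step 3 (pickup(E)): towers=[A; B; C; D] holding=E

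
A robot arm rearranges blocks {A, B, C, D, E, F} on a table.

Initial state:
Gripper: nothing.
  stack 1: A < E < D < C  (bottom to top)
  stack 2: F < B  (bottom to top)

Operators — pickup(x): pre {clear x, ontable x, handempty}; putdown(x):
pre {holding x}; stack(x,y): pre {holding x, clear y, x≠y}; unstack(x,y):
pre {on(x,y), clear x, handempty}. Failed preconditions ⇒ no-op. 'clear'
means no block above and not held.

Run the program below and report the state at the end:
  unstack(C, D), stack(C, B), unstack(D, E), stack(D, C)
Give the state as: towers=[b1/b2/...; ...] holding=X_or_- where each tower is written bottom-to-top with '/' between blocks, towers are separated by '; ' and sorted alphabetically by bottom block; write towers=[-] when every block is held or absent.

step 1 (unstack(C, D)): towers=[A/E/D; F/B] holding=C
step 2 (stack(C, B)): towers=[A/E/D; F/B/C] holding=-
step 3 (unstack(D, E)): towers=[A/E; F/B/C] holding=D
step 4 (stack(D, C)): towers=[A/E; F/B/C/D] holding=-

towers=[A/E; F/B/C/D] holding=-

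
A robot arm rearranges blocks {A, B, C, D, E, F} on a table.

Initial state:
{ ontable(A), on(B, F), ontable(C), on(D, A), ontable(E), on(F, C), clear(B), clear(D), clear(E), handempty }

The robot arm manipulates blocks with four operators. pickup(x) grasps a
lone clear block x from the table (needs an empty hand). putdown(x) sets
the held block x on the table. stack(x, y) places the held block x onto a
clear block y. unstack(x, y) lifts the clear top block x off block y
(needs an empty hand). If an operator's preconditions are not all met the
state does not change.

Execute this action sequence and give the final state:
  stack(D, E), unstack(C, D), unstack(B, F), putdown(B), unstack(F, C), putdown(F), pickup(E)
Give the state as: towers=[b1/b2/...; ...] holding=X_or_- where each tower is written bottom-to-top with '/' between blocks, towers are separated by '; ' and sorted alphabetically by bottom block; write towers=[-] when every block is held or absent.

towers=[A/D; B; C; F] holding=E

step 1 (stack(D, E)) [no-op]: towers=[A/D; C/F/B; E] holding=-
step 2 (unstack(C, D)) [no-op]: towers=[A/D; C/F/B; E] holding=-
step 3 (unstack(B, F)): towers=[A/D; C/F; E] holding=B
step 4 (putdown(B)): towers=[A/D; B; C/F; E] holding=-
step 5 (unstack(F, C)): towers=[A/D; B; C; E] holding=F
step 6 (putdown(F)): towers=[A/D; B; C; E; F] holding=-
step 7 (pickup(E)): towers=[A/D; B; C; F] holding=E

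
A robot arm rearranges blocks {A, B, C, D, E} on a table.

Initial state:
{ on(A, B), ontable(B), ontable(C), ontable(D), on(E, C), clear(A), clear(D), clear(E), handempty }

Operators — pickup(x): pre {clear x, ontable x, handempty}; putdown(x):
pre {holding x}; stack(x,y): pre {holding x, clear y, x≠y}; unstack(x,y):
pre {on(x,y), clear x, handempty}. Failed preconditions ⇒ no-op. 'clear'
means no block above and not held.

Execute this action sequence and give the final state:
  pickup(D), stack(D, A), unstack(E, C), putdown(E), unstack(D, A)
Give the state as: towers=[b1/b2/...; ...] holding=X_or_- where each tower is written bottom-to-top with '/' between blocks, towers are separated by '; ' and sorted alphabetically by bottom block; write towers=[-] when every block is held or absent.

towers=[B/A; C; E] holding=D

step 1 (pickup(D)): towers=[B/A; C/E] holding=D
step 2 (stack(D, A)): towers=[B/A/D; C/E] holding=-
step 3 (unstack(E, C)): towers=[B/A/D; C] holding=E
step 4 (putdown(E)): towers=[B/A/D; C; E] holding=-
step 5 (unstack(D, A)): towers=[B/A; C; E] holding=D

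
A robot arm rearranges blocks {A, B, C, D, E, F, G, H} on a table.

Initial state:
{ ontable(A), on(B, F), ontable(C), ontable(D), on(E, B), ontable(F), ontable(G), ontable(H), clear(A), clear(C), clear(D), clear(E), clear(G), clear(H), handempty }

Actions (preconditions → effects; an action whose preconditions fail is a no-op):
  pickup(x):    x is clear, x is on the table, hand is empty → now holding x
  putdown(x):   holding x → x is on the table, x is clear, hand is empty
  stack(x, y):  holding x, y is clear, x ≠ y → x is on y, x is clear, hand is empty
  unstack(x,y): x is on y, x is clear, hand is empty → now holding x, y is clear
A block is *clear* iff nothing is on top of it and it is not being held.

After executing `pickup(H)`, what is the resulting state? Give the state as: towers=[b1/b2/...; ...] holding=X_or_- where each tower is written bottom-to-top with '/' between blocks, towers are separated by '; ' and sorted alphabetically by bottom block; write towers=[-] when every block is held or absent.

before: towers=[A; C; D; F/B/E; G; H] holding=-
pre[pickup(H)]: clear(H) yes, ontable(H) yes, handempty yes
all met → apply pickup(H)
after:  towers=[A; C; D; F/B/E; G] holding=H

towers=[A; C; D; F/B/E; G] holding=H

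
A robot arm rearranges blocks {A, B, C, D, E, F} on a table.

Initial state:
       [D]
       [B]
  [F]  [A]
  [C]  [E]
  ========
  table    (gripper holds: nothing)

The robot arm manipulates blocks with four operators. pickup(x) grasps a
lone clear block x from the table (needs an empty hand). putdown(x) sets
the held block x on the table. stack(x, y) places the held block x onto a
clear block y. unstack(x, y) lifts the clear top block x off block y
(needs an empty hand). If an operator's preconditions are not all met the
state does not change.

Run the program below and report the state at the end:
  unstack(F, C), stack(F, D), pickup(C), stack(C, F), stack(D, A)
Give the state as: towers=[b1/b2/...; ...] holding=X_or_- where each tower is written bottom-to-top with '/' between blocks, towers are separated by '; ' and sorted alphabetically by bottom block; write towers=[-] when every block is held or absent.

step 1 (unstack(F, C)): towers=[C; E/A/B/D] holding=F
step 2 (stack(F, D)): towers=[C; E/A/B/D/F] holding=-
step 3 (pickup(C)): towers=[E/A/B/D/F] holding=C
step 4 (stack(C, F)): towers=[E/A/B/D/F/C] holding=-
step 5 (stack(D, A)) [no-op]: towers=[E/A/B/D/F/C] holding=-

towers=[E/A/B/D/F/C] holding=-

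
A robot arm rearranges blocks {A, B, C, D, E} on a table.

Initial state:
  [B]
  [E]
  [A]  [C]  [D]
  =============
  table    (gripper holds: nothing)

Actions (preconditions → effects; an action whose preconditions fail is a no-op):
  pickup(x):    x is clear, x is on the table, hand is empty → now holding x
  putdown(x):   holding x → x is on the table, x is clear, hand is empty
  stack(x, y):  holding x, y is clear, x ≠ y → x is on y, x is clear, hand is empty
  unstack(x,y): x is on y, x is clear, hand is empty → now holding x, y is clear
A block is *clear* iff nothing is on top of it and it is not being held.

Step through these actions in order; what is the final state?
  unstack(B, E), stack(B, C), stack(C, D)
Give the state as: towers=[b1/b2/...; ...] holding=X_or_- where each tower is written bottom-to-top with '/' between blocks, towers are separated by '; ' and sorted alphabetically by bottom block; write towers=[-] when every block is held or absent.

step 1 (unstack(B, E)): towers=[A/E; C; D] holding=B
step 2 (stack(B, C)): towers=[A/E; C/B; D] holding=-
step 3 (stack(C, D)) [no-op]: towers=[A/E; C/B; D] holding=-

towers=[A/E; C/B; D] holding=-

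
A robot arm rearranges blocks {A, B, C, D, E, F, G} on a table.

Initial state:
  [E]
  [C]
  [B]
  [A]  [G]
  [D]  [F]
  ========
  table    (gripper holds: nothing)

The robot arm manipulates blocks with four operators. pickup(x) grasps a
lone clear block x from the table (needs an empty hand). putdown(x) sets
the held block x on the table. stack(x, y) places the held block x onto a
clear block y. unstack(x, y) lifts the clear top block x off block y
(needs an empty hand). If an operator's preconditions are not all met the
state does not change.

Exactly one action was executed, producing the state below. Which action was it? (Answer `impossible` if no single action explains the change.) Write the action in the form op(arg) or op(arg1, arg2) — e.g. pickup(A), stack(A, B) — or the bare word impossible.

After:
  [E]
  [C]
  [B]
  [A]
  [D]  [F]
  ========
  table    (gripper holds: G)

unstack(G, F)

target: towers=[D/A/B/C/E; F] holding=G
     unstack(G, F) → towers=[D/A/B/C/E; F] holding=G  ← match
     unstack(E, C) → towers=[D/A/B/C; F/G] holding=E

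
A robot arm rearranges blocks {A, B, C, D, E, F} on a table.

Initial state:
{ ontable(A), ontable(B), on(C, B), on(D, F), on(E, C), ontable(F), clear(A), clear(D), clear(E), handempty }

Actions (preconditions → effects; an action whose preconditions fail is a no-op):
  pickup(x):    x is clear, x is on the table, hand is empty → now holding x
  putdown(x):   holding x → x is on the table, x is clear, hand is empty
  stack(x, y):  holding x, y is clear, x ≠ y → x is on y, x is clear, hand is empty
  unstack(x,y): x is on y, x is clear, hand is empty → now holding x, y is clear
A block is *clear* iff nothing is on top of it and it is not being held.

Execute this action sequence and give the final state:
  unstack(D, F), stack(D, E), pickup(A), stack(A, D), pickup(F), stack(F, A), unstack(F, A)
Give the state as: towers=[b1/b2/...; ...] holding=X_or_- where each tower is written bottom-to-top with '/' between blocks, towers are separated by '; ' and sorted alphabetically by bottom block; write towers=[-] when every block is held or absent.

towers=[B/C/E/D/A] holding=F

step 1 (unstack(D, F)): towers=[A; B/C/E; F] holding=D
step 2 (stack(D, E)): towers=[A; B/C/E/D; F] holding=-
step 3 (pickup(A)): towers=[B/C/E/D; F] holding=A
step 4 (stack(A, D)): towers=[B/C/E/D/A; F] holding=-
step 5 (pickup(F)): towers=[B/C/E/D/A] holding=F
step 6 (stack(F, A)): towers=[B/C/E/D/A/F] holding=-
step 7 (unstack(F, A)): towers=[B/C/E/D/A] holding=F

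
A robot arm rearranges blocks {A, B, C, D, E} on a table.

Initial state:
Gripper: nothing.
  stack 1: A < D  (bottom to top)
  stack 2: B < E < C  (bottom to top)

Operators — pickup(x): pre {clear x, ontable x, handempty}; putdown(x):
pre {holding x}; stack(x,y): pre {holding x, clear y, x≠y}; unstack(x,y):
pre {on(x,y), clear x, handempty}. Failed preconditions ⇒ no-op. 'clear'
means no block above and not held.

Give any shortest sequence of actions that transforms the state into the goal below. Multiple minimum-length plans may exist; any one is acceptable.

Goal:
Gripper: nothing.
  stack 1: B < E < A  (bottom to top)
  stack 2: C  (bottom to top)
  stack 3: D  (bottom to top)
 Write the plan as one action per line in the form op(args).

step 1 (unstack(D, A)): towers=[A; B/E/C] holding=D
step 2 (putdown(D)): towers=[A; B/E/C; D] holding=-
step 3 (unstack(C, E)): towers=[A; B/E; D] holding=C
step 4 (putdown(C)): towers=[A; B/E; C; D] holding=-
step 5 (pickup(A)): towers=[B/E; C; D] holding=A
step 6 (stack(A, E)): towers=[B/E/A; C; D] holding=-
goal check: towers=[B/E/A; C; D] holding=- — reached (length 6, optimal by BFS)

unstack(D, A)
putdown(D)
unstack(C, E)
putdown(C)
pickup(A)
stack(A, E)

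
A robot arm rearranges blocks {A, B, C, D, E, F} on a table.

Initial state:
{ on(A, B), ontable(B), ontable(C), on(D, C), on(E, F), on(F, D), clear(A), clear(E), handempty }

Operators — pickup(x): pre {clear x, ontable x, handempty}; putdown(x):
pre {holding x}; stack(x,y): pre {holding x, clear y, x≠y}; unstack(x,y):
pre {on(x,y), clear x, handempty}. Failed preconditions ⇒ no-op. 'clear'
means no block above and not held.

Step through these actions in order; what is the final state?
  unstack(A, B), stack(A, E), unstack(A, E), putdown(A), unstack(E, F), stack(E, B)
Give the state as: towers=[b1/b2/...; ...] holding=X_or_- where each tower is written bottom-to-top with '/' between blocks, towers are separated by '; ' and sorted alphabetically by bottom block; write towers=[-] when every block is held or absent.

step 1 (unstack(A, B)): towers=[B; C/D/F/E] holding=A
step 2 (stack(A, E)): towers=[B; C/D/F/E/A] holding=-
step 3 (unstack(A, E)): towers=[B; C/D/F/E] holding=A
step 4 (putdown(A)): towers=[A; B; C/D/F/E] holding=-
step 5 (unstack(E, F)): towers=[A; B; C/D/F] holding=E
step 6 (stack(E, B)): towers=[A; B/E; C/D/F] holding=-

towers=[A; B/E; C/D/F] holding=-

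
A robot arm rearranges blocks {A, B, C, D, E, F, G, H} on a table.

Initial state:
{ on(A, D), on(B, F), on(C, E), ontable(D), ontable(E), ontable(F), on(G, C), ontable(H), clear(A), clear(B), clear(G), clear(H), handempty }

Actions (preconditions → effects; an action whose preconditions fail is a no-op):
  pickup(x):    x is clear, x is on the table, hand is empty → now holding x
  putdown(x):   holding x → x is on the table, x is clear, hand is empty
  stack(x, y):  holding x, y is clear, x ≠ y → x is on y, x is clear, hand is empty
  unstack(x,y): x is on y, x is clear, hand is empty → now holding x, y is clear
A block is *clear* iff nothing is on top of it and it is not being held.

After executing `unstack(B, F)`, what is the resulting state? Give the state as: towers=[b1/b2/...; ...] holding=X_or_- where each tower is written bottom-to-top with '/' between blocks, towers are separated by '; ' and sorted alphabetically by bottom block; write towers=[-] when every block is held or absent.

before: towers=[D/A; E/C/G; F/B; H] holding=-
pre[unstack(B, F)]: on(B,F) ✓, clear(B) ✓, handempty ✓
all met → apply unstack(B, F)
after:  towers=[D/A; E/C/G; F; H] holding=B

towers=[D/A; E/C/G; F; H] holding=B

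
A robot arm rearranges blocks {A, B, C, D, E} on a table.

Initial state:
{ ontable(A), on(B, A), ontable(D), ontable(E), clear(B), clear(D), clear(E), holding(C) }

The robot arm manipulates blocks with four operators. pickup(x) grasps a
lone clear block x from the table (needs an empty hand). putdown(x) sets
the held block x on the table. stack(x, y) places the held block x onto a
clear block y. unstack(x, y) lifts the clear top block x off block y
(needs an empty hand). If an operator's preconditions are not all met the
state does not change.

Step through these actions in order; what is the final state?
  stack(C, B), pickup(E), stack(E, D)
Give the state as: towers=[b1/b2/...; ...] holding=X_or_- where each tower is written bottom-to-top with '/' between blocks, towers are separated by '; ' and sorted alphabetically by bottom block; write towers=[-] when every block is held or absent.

towers=[A/B/C; D/E] holding=-

step 1 (stack(C, B)): towers=[A/B/C; D; E] holding=-
step 2 (pickup(E)): towers=[A/B/C; D] holding=E
step 3 (stack(E, D)): towers=[A/B/C; D/E] holding=-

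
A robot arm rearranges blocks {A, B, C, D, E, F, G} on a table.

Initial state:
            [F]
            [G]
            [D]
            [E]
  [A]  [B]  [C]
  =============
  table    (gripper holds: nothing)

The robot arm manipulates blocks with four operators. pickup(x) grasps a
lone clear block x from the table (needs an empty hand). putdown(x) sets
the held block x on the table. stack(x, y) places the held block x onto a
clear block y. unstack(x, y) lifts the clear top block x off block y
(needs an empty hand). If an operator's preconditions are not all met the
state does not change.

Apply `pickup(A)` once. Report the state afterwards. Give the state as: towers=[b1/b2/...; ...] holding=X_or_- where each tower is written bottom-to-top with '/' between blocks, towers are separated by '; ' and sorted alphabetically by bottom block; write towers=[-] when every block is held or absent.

before: towers=[A; B; C/E/D/G/F] holding=-
pre[pickup(A)]: clear(A) yes, ontable(A) yes, handempty yes
all met → apply pickup(A)
after:  towers=[B; C/E/D/G/F] holding=A

towers=[B; C/E/D/G/F] holding=A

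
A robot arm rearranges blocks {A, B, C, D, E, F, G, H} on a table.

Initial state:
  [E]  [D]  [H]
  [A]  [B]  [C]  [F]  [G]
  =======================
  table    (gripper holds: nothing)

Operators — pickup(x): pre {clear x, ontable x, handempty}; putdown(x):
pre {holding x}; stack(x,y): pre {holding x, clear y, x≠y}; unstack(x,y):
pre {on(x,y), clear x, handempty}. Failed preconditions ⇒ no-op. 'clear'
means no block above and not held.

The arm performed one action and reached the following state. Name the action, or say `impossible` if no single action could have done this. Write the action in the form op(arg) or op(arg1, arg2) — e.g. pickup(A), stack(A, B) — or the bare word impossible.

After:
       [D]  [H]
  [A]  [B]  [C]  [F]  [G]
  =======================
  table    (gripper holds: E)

target: towers=[A; B/D; C/H; F; G] holding=E
         pickup(G) → towers=[A/E; B/D; C/H; F] holding=G
     unstack(E, A) → towers=[A; B/D; C/H; F; G] holding=E  ← match
     unstack(H, C) → towers=[A/E; B/D; C; F; G] holding=H
         pickup(F) → towers=[A/E; B/D; C/H; G] holding=F
     unstack(D, B) → towers=[A/E; B; C/H; F; G] holding=D

unstack(E, A)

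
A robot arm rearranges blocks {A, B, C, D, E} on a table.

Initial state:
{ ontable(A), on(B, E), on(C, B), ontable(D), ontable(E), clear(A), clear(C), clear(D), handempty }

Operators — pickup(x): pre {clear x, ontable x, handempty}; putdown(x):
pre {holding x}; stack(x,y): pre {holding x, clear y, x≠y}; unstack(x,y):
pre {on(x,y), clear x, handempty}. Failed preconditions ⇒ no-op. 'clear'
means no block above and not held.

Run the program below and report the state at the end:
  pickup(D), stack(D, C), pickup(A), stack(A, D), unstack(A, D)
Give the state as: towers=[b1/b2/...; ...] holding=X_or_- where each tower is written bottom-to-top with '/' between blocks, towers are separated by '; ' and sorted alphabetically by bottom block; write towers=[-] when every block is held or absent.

towers=[E/B/C/D] holding=A

step 1 (pickup(D)): towers=[A; E/B/C] holding=D
step 2 (stack(D, C)): towers=[A; E/B/C/D] holding=-
step 3 (pickup(A)): towers=[E/B/C/D] holding=A
step 4 (stack(A, D)): towers=[E/B/C/D/A] holding=-
step 5 (unstack(A, D)): towers=[E/B/C/D] holding=A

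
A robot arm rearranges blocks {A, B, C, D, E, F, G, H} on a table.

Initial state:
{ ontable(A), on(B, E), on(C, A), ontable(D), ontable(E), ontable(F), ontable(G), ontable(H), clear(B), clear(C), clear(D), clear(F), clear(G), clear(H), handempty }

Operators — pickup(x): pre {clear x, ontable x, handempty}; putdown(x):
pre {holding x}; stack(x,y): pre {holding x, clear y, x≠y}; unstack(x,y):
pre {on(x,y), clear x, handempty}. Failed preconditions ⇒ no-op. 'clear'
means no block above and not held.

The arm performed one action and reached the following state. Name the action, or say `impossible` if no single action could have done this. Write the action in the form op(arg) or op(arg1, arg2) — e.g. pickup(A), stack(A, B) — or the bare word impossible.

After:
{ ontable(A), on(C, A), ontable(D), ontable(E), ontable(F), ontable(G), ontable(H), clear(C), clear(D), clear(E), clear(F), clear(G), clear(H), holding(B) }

unstack(B, E)

target: towers=[A/C; D; E; F; G; H] holding=B
         pickup(G) → towers=[A/C; D; E/B; F; H] holding=G
         pickup(H) → towers=[A/C; D; E/B; F; G] holding=H
     unstack(B, E) → towers=[A/C; D; E; F; G; H] holding=B  ← match
         pickup(F) → towers=[A/C; D; E/B; G; H] holding=F
         pickup(D) → towers=[A/C; E/B; F; G; H] holding=D
     unstack(C, A) → towers=[A; D; E/B; F; G; H] holding=C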